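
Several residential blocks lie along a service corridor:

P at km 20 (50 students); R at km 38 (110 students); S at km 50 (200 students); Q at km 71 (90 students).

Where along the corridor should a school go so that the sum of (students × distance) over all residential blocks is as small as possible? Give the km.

x = 50

For a sum of weighted absolute distances on a line, the optimum is the weighted median (not the mean). Total weight W = 450; half-weight = 225.
Sort by position and accumulate weight:
  km 20 (P, w=50) → cum 50
  km 38 (R, w=110) → cum 160
  km 50 (S, w=200) → cum 360  ≥ 225 → median here
  km 71 (Q, w=90) → cum 450
Optimal location: km 50.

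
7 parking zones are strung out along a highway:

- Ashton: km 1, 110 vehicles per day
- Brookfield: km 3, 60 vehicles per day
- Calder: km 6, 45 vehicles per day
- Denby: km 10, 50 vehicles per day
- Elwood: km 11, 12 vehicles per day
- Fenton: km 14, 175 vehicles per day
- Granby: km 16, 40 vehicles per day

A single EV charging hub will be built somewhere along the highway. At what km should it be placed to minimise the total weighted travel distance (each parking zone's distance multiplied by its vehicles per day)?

For a sum of weighted absolute distances on a line, the optimum is the weighted median (not the mean). Total weight W = 492; half-weight = 246.
Sort by position and accumulate weight:
  km 1 (Ashton, w=110) → cum 110
  km 3 (Brookfield, w=60) → cum 170
  km 6 (Calder, w=45) → cum 215
  km 10 (Denby, w=50) → cum 265  ≥ 246 → median here
  km 11 (Elwood, w=12) → cum 277
  km 14 (Fenton, w=175) → cum 452
  km 16 (Granby, w=40) → cum 492
Optimal location: km 10.

x = 10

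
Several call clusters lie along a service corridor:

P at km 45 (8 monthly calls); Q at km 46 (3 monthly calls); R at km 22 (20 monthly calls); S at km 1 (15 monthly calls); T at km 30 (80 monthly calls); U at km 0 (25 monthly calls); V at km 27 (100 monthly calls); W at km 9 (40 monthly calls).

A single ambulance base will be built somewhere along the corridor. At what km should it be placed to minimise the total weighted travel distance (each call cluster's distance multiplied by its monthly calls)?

For a sum of weighted absolute distances on a line, the optimum is the weighted median (not the mean). Total weight W = 291; half-weight = 145.5.
Sort by position and accumulate weight:
  km 0 (U, w=25) → cum 25
  km 1 (S, w=15) → cum 40
  km 9 (W, w=40) → cum 80
  km 22 (R, w=20) → cum 100
  km 27 (V, w=100) → cum 200  ≥ 145.5 → median here
  km 30 (T, w=80) → cum 280
  km 45 (P, w=8) → cum 288
  km 46 (Q, w=3) → cum 291
Optimal location: km 27.

x = 27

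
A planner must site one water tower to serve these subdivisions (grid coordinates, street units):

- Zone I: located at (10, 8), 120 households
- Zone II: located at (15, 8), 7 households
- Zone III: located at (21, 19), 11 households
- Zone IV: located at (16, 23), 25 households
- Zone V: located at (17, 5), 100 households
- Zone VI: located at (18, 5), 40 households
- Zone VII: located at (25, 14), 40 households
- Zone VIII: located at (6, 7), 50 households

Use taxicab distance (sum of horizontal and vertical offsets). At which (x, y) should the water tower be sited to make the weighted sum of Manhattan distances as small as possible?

Manhattan distance separates: Σwᵢ(|x−xᵢ|+|y−yᵢ|) = Σwᵢ|x−xᵢ| + Σwᵢ|y−yᵢ|, so x and y are optimised independently as 1-D weighted medians.
Total weight W = 393; half = 196.5.
x-coordinate, sorted with cumulative weight:
  x=6 (Zone VIII, w=50) cum 50
  x=10 (Zone I, w=120) cum 170
  x=15 (Zone II, w=7) cum 177
  x=16 (Zone IV, w=25) cum 202  ← median
  x=17 (Zone V, w=100) cum 302
  x=18 (Zone VI, w=40) cum 342
  x=21 (Zone III, w=11) cum 353
  x=25 (Zone VII, w=40) cum 393
⇒ x* = 16
y-coordinate, sorted with cumulative weight:
  y=5 (Zone V, w=100) cum 100
  y=5 (Zone VI, w=40) cum 140
  y=7 (Zone VIII, w=50) cum 190
  y=8 (Zone I, w=120) cum 310  ← median
  y=8 (Zone II, w=7) cum 317
  y=14 (Zone VII, w=40) cum 357
  y=19 (Zone III, w=11) cum 368
  y=23 (Zone IV, w=25) cum 393
⇒ y* = 8

(16, 8)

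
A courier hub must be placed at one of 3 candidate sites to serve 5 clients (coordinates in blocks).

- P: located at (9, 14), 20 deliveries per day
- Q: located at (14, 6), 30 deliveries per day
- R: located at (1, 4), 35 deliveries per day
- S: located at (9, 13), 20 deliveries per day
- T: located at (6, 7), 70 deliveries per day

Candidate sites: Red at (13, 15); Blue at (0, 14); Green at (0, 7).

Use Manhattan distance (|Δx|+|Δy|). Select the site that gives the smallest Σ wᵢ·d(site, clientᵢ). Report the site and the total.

Total weighted distance at each candidate:
  Red (13, 15): total = 2375
  Blue (0, 14): total = 2335
  Green (0, 7): total = 1630
Minimum is at Green with total 1630 blocks.

Green, total 1630 blocks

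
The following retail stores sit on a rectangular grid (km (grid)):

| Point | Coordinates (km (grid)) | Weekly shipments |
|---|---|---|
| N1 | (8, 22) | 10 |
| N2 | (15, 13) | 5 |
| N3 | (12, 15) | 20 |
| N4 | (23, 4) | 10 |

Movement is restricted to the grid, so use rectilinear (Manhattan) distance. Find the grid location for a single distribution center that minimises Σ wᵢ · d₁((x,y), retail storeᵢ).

Manhattan distance separates: Σwᵢ(|x−xᵢ|+|y−yᵢ|) = Σwᵢ|x−xᵢ| + Σwᵢ|y−yᵢ|, so x and y are optimised independently as 1-D weighted medians.
Total weight W = 45; half = 22.5.
x-coordinate, sorted with cumulative weight:
  x=8 (N1, w=10) cum 10
  x=12 (N3, w=20) cum 30  ← median
  x=15 (N2, w=5) cum 35
  x=23 (N4, w=10) cum 45
⇒ x* = 12
y-coordinate, sorted with cumulative weight:
  y=4 (N4, w=10) cum 10
  y=13 (N2, w=5) cum 15
  y=15 (N3, w=20) cum 35  ← median
  y=22 (N1, w=10) cum 45
⇒ y* = 15

(12, 15)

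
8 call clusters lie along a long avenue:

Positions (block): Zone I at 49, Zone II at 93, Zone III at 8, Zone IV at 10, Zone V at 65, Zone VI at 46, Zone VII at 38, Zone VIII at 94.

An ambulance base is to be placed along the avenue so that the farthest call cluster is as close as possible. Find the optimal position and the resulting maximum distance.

location 51, max distance 43

The 1-center on a line is the midpoint of the two extreme points: leftmost at 8, rightmost at 94.
Optimal location = (8 + 94)/2 = 51; maximum distance = (94 − 8)/2 = 43.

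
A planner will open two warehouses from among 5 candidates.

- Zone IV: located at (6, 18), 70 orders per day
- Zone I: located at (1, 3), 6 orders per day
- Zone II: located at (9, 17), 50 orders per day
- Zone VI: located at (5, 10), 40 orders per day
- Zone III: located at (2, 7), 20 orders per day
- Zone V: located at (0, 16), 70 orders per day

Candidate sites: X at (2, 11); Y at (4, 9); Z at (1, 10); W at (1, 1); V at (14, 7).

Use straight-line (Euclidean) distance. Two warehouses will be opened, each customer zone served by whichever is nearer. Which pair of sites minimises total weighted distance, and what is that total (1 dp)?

Evaluate every pair (each demand assigned to the nearer of the two):
  {X, Y}: total = 1555.7
  {X, W}: total = 1620.8
  {X, Z}: total = 1634.0
  {X, V}: total = 1657.2
  {Y, Z}: total = 1696.2
  {Y, W}: total = 1806.6
  {Y, V}: total = 1834.8
  {Z, W}: total = 1852.9
  {Z, V}: total = 1882.9
  {W, V}: total = 3076.6
Best pair: {X, Y} with total 1555.7.

{X, Y}, total 1555.7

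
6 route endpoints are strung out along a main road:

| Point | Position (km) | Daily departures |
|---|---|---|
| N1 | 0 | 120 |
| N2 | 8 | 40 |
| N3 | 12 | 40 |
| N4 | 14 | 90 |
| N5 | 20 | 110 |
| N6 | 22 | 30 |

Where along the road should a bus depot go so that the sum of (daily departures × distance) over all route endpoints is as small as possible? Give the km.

For a sum of weighted absolute distances on a line, the optimum is the weighted median (not the mean). Total weight W = 430; half-weight = 215.
Sort by position and accumulate weight:
  km 0 (N1, w=120) → cum 120
  km 8 (N2, w=40) → cum 160
  km 12 (N3, w=40) → cum 200
  km 14 (N4, w=90) → cum 290  ≥ 215 → median here
  km 20 (N5, w=110) → cum 400
  km 22 (N6, w=30) → cum 430
Optimal location: km 14.

x = 14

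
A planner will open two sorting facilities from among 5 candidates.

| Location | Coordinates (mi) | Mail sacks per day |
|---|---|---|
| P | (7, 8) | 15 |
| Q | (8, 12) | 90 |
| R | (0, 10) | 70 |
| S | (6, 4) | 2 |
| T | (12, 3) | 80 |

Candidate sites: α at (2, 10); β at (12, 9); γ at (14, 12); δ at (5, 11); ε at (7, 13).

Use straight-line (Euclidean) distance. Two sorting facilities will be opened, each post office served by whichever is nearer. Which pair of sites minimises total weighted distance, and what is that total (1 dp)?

{α, β}, total 1160.9

Evaluate every pair (each demand assigned to the nearer of the two):
  {α, β}: total = 1160.9
  {β, δ}: total = 1189.8
  {β, ε}: total = 1231.0
  {α, ε}: total = 1251.1
  {α, δ}: total = 1343.2
  {δ, ε}: total = 1402.8
  {γ, δ}: total = 1447.3
  {γ, ε}: total = 1491.1
  {α, γ}: total = 1512.8
  {β, γ}: total = 1865.0
Best pair: {α, β} with total 1160.9.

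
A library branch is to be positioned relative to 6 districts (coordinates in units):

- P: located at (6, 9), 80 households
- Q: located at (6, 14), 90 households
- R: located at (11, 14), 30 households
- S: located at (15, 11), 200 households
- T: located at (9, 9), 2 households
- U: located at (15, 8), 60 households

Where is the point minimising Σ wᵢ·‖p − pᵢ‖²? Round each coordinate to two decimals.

The minimiser of Σwᵢ‖p−pᵢ‖² is the weighted centroid p* = (Σwᵢpᵢ)/(Σwᵢ).
Σwᵢ = 462.
Σwᵢxᵢ = 80·6 + 90·6 + 30·11 + 200·15 + 2·9 + 60·15 = 5268.
Σwᵢyᵢ = 80·9 + 90·14 + 30·14 + 200·11 + 2·9 + 60·8 = 5098.
x* = 5268/462 = 11.40, y* = 5098/462 = 11.03.

(11.40, 11.03)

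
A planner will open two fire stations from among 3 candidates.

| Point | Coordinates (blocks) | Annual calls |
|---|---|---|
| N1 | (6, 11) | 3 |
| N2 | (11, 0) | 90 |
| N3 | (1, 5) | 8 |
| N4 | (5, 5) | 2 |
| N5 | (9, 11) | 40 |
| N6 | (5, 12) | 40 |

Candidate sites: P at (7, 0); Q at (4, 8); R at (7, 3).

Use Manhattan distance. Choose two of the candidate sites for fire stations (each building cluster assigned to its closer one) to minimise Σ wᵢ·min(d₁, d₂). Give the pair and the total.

Evaluate every pair (each demand assigned to the nearer of the two):
  {P, Q}: total = 951
  {Q, R}: total = 1221
  {P, R}: total = 1299
Best pair: {P, Q} with total 951.

{P, Q}, total 951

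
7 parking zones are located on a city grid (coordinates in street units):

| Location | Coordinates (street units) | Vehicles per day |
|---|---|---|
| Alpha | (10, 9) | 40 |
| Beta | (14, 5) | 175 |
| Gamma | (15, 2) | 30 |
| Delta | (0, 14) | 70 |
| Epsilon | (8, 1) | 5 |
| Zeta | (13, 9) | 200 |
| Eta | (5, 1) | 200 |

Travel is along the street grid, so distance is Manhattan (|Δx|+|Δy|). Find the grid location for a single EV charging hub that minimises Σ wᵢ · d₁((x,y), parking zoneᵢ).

(13, 5)

Manhattan distance separates: Σwᵢ(|x−xᵢ|+|y−yᵢ|) = Σwᵢ|x−xᵢ| + Σwᵢ|y−yᵢ|, so x and y are optimised independently as 1-D weighted medians.
Total weight W = 720; half = 360.
x-coordinate, sorted with cumulative weight:
  x=0 (Delta, w=70) cum 70
  x=5 (Eta, w=200) cum 270
  x=8 (Epsilon, w=5) cum 275
  x=10 (Alpha, w=40) cum 315
  x=13 (Zeta, w=200) cum 515  ← median
  x=14 (Beta, w=175) cum 690
  x=15 (Gamma, w=30) cum 720
⇒ x* = 13
y-coordinate, sorted with cumulative weight:
  y=1 (Epsilon, w=5) cum 5
  y=1 (Eta, w=200) cum 205
  y=2 (Gamma, w=30) cum 235
  y=5 (Beta, w=175) cum 410  ← median
  y=9 (Alpha, w=40) cum 450
  y=9 (Zeta, w=200) cum 650
  y=14 (Delta, w=70) cum 720
⇒ y* = 5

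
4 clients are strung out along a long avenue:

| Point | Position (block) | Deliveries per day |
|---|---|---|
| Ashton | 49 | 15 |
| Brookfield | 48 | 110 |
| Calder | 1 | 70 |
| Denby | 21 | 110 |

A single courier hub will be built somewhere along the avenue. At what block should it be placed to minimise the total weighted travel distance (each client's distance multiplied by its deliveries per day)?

For a sum of weighted absolute distances on a line, the optimum is the weighted median (not the mean). Total weight W = 305; half-weight = 152.5.
Sort by position and accumulate weight:
  block 1 (Calder, w=70) → cum 70
  block 21 (Denby, w=110) → cum 180  ≥ 152.5 → median here
  block 48 (Brookfield, w=110) → cum 290
  block 49 (Ashton, w=15) → cum 305
Optimal location: block 21.

x = 21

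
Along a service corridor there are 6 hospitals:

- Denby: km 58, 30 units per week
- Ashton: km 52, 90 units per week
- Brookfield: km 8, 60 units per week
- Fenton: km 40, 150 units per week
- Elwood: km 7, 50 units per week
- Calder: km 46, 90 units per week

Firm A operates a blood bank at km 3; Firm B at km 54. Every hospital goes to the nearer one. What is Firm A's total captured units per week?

110

The indifferent point is the midpoint (3+54)/2 = 28.5; hospitals left of it (closer to Firm A at 3) go to Firm A, those right go to Firm B.
  Elwood at 7 (w=50) → Firm A
  Brookfield at 8 (w=60) → Firm A
  Fenton at 40 (w=150) → Firm B
  Calder at 46 (w=90) → Firm B
  Ashton at 52 (w=90) → Firm B
  Denby at 58 (w=30) → Firm B
Firm A captures 110; Firm B captures 360.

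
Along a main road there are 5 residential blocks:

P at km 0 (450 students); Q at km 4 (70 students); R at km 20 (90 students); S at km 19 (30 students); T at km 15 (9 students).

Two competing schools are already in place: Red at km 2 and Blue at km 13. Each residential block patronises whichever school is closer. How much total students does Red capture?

520

The indifferent point is the midpoint (2+13)/2 = 7.5; residential blocks left of it (closer to Red at 2) go to Red, those right go to Blue.
  P at 0 (w=450) → Red
  Q at 4 (w=70) → Red
  T at 15 (w=9) → Blue
  S at 19 (w=30) → Blue
  R at 20 (w=90) → Blue
Red captures 520; Blue captures 129.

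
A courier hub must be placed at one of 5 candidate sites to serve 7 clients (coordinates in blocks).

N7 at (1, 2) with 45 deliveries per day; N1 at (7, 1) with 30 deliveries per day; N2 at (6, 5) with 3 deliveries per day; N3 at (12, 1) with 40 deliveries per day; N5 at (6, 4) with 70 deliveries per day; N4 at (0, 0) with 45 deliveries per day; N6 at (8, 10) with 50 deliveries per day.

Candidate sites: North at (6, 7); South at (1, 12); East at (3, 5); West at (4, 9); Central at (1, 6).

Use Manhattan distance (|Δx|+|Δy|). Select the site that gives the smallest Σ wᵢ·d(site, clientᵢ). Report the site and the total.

Total weighted distance at each candidate:
  North (6, 7): total = 2191
  South (1, 12): total = 3821
  East (3, 5): total = 2134
  West (4, 9): total = 2763
  Central (1, 6): total = 2523
Minimum is at East with total 2134 blocks.

East, total 2134 blocks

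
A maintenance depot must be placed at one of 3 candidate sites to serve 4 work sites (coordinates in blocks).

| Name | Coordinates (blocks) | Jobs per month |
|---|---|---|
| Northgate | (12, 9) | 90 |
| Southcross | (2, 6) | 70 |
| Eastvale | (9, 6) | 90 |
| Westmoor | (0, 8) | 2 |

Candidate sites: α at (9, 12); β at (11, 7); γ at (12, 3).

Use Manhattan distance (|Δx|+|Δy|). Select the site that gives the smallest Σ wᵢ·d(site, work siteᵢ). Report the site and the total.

β, total 1264 blocks

Total weighted distance at each candidate:
  α (9, 12): total = 2016
  β (11, 7): total = 1264
  γ (12, 3): total = 2024
Minimum is at β with total 1264 blocks.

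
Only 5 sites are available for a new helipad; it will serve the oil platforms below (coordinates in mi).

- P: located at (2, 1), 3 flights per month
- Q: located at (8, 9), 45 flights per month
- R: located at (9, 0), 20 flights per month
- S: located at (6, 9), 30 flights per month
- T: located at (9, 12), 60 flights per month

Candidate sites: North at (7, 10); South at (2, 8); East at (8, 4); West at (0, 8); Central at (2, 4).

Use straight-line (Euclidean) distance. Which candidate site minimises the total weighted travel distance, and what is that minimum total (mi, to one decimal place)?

Total weighted distance at each candidate:
  North (7, 10): total = 510.6
  South (2, 8): total = 1114.8
  East (8, 4): total = 972.9
  West (0, 8): total = 1398.9
  Central (2, 4): total = 1351.6
Minimum is at North with total 510.6 mi.

North, total 510.6 mi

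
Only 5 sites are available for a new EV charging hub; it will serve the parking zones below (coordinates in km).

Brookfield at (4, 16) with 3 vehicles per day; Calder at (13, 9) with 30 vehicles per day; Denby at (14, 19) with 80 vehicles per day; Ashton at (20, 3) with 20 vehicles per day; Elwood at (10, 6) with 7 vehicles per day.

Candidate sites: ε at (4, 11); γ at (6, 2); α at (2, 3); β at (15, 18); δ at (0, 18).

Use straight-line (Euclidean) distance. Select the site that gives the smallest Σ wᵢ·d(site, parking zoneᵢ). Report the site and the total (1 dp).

β, total 830.5 km

Total weighted distance at each candidate:
  ε (4, 11): total = 1728.5
  γ (6, 2): total = 2162.8
  α (2, 3): total = 2435.2
  β (15, 18): total = 830.5
  δ (0, 18): total = 2220.0
Minimum is at β with total 830.5 km.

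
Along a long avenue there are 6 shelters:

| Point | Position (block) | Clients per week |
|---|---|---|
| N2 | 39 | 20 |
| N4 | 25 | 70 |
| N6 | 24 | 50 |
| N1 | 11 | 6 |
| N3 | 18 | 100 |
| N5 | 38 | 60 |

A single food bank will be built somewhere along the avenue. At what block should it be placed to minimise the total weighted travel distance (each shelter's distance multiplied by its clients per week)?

x = 24

For a sum of weighted absolute distances on a line, the optimum is the weighted median (not the mean). Total weight W = 306; half-weight = 153.
Sort by position and accumulate weight:
  block 11 (N1, w=6) → cum 6
  block 18 (N3, w=100) → cum 106
  block 24 (N6, w=50) → cum 156  ≥ 153 → median here
  block 25 (N4, w=70) → cum 226
  block 38 (N5, w=60) → cum 286
  block 39 (N2, w=20) → cum 306
Optimal location: block 24.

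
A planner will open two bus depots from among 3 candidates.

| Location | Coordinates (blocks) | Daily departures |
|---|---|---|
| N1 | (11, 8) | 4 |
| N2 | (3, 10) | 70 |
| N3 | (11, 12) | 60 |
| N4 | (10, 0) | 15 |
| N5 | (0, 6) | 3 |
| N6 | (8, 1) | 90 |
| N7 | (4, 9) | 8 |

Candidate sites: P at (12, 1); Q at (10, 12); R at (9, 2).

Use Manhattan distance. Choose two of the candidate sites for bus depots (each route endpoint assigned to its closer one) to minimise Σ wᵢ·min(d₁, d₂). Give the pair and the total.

Evaluate every pair (each demand assigned to the nearer of the two):
  {Q, R}: total = 1046
  {P, Q}: total = 1235
  {P, R}: total = 2092
Best pair: {Q, R} with total 1046.

{Q, R}, total 1046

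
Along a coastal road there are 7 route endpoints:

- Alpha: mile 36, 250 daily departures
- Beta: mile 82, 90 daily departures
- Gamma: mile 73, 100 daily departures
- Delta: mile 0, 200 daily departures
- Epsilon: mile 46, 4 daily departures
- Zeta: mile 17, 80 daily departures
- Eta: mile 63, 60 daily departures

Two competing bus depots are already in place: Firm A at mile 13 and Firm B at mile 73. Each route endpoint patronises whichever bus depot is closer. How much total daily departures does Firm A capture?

530

The indifferent point is the midpoint (13+73)/2 = 43; route endpoints left of it (closer to Firm A at 13) go to Firm A, those right go to Firm B.
  Delta at 0 (w=200) → Firm A
  Zeta at 17 (w=80) → Firm A
  Alpha at 36 (w=250) → Firm A
  Epsilon at 46 (w=4) → Firm B
  Eta at 63 (w=60) → Firm B
  Gamma at 73 (w=100) → Firm B
  Beta at 82 (w=90) → Firm B
Firm A captures 530; Firm B captures 254.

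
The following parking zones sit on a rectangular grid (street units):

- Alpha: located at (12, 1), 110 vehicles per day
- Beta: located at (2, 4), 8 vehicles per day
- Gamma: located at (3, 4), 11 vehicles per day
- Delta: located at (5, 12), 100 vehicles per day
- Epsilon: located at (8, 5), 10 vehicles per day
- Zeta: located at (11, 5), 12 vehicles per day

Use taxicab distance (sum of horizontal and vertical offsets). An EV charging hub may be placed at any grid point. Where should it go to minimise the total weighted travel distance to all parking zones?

Manhattan distance separates: Σwᵢ(|x−xᵢ|+|y−yᵢ|) = Σwᵢ|x−xᵢ| + Σwᵢ|y−yᵢ|, so x and y are optimised independently as 1-D weighted medians.
Total weight W = 251; half = 125.5.
x-coordinate, sorted with cumulative weight:
  x=2 (Beta, w=8) cum 8
  x=3 (Gamma, w=11) cum 19
  x=5 (Delta, w=100) cum 119
  x=8 (Epsilon, w=10) cum 129  ← median
  x=11 (Zeta, w=12) cum 141
  x=12 (Alpha, w=110) cum 251
⇒ x* = 8
y-coordinate, sorted with cumulative weight:
  y=1 (Alpha, w=110) cum 110
  y=4 (Beta, w=8) cum 118
  y=4 (Gamma, w=11) cum 129  ← median
  y=5 (Epsilon, w=10) cum 139
  y=5 (Zeta, w=12) cum 151
  y=12 (Delta, w=100) cum 251
⇒ y* = 4

(8, 4)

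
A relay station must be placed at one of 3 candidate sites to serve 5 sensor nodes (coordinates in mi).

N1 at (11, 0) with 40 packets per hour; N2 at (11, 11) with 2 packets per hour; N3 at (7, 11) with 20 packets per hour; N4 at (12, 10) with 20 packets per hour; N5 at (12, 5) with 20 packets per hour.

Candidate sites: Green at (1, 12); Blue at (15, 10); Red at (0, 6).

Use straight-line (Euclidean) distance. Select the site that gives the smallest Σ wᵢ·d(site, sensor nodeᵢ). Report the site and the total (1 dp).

Total weighted distance at each candidate:
  Green (1, 12): total = 1250.9
  Blue (15, 10): total = 776.9
  Red (0, 6): total = 1191.2
Minimum is at Blue with total 776.9 mi.

Blue, total 776.9 mi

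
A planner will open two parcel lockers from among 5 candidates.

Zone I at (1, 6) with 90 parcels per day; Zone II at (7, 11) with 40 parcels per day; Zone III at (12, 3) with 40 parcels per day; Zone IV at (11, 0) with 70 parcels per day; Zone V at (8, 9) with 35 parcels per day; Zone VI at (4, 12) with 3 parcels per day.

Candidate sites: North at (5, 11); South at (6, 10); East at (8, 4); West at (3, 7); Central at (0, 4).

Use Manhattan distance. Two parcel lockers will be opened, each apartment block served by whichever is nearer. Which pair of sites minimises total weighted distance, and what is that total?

Evaluate every pair (each demand assigned to the nearer of the two):
  {East, West}: total = 1473
  {East, Central}: total = 1491
  {South, East}: total = 1697
  {North, East}: total = 1761
  {South, West}: total = 2037
  {South, Central}: total = 2037
  {North, West}: total = 2101
  {North, Central}: total = 2101
  {West, Central}: total = 2423
  {North, South}: total = 2571
Best pair: {East, West} with total 1473.

{East, West}, total 1473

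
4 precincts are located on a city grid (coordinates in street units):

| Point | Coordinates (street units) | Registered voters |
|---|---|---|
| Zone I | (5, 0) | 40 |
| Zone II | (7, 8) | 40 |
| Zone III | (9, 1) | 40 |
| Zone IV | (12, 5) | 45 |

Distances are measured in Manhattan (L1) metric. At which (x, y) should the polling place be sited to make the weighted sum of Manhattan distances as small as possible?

Manhattan distance separates: Σwᵢ(|x−xᵢ|+|y−yᵢ|) = Σwᵢ|x−xᵢ| + Σwᵢ|y−yᵢ|, so x and y are optimised independently as 1-D weighted medians.
Total weight W = 165; half = 82.5.
x-coordinate, sorted with cumulative weight:
  x=5 (Zone I, w=40) cum 40
  x=7 (Zone II, w=40) cum 80
  x=9 (Zone III, w=40) cum 120  ← median
  x=12 (Zone IV, w=45) cum 165
⇒ x* = 9
y-coordinate, sorted with cumulative weight:
  y=0 (Zone I, w=40) cum 40
  y=1 (Zone III, w=40) cum 80
  y=5 (Zone IV, w=45) cum 125  ← median
  y=8 (Zone II, w=40) cum 165
⇒ y* = 5

(9, 5)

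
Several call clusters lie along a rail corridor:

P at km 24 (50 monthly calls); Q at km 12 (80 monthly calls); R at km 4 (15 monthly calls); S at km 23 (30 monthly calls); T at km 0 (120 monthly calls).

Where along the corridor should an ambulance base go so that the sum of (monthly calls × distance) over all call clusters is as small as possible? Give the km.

For a sum of weighted absolute distances on a line, the optimum is the weighted median (not the mean). Total weight W = 295; half-weight = 147.5.
Sort by position and accumulate weight:
  km 0 (T, w=120) → cum 120
  km 4 (R, w=15) → cum 135
  km 12 (Q, w=80) → cum 215  ≥ 147.5 → median here
  km 23 (S, w=30) → cum 245
  km 24 (P, w=50) → cum 295
Optimal location: km 12.

x = 12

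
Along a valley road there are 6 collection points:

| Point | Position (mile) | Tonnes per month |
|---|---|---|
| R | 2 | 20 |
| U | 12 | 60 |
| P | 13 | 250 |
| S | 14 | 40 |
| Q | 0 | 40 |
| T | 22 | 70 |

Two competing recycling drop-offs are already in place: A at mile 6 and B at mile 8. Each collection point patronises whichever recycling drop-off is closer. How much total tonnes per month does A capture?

The indifferent point is the midpoint (6+8)/2 = 7; collection points left of it (closer to A at 6) go to A, those right go to B.
  Q at 0 (w=40) → A
  R at 2 (w=20) → A
  U at 12 (w=60) → B
  P at 13 (w=250) → B
  S at 14 (w=40) → B
  T at 22 (w=70) → B
A captures 60; B captures 420.

60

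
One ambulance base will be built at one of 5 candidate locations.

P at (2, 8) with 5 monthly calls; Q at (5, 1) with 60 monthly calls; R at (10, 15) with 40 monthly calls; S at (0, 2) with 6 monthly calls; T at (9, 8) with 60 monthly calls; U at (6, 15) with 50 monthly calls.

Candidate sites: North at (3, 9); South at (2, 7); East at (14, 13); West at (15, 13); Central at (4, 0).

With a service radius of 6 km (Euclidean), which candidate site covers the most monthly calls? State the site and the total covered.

Central, covering 66

Coverage radius r = 6 km; a point is covered iff (Δx)²+(Δy)² ≤ 6² = 36.
  North (3, 9): covers {P} → 5
  South (2, 7): covers {P, S} → 11
  East (14, 13): covers {R} → 40
  West (15, 13): covers {R} → 40
  Central (4, 0): covers {Q, S} → 66
Maximum coverage at Central: 66 monthly calls.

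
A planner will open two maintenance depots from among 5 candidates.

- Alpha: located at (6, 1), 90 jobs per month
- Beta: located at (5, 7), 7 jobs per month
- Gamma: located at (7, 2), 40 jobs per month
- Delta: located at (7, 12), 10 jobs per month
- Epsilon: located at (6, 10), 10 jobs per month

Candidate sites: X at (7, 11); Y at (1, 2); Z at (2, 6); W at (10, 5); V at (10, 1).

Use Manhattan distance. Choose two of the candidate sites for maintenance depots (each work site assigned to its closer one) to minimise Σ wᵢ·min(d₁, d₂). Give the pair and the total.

Evaluate every pair (each demand assigned to the nearer of the two):
  {X, V}: total = 592
  {Z, V}: total = 738
  {W, V}: total = 759
  {X, Y}: total = 852
  {Y, V}: total = 853
  {Y, Z}: total = 998
  {Y, W}: total = 1019
  {X, W}: total = 1032
  {Z, W}: total = 1168
  {X, Z}: total = 1228
Best pair: {X, V} with total 592.

{X, V}, total 592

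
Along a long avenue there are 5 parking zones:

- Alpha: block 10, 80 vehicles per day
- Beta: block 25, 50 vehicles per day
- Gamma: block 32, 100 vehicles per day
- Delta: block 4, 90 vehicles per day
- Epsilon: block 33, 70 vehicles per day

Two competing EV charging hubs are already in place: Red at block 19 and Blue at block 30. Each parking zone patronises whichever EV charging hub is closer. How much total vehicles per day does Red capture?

The indifferent point is the midpoint (19+30)/2 = 24.5; parking zones left of it (closer to Red at 19) go to Red, those right go to Blue.
  Delta at 4 (w=90) → Red
  Alpha at 10 (w=80) → Red
  Beta at 25 (w=50) → Blue
  Gamma at 32 (w=100) → Blue
  Epsilon at 33 (w=70) → Blue
Red captures 170; Blue captures 220.

170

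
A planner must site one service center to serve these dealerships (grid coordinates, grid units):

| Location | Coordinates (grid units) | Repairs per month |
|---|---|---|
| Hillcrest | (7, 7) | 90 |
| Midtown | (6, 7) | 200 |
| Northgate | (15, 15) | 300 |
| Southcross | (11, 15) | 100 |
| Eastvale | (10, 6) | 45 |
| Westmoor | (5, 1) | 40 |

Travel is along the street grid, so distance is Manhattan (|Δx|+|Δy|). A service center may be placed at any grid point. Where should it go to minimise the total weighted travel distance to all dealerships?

Manhattan distance separates: Σwᵢ(|x−xᵢ|+|y−yᵢ|) = Σwᵢ|x−xᵢ| + Σwᵢ|y−yᵢ|, so x and y are optimised independently as 1-D weighted medians.
Total weight W = 775; half = 387.5.
x-coordinate, sorted with cumulative weight:
  x=5 (Westmoor, w=40) cum 40
  x=6 (Midtown, w=200) cum 240
  x=7 (Hillcrest, w=90) cum 330
  x=10 (Eastvale, w=45) cum 375
  x=11 (Southcross, w=100) cum 475  ← median
  x=15 (Northgate, w=300) cum 775
⇒ x* = 11
y-coordinate, sorted with cumulative weight:
  y=1 (Westmoor, w=40) cum 40
  y=6 (Eastvale, w=45) cum 85
  y=7 (Hillcrest, w=90) cum 175
  y=7 (Midtown, w=200) cum 375
  y=15 (Northgate, w=300) cum 675  ← median
  y=15 (Southcross, w=100) cum 775
⇒ y* = 15

(11, 15)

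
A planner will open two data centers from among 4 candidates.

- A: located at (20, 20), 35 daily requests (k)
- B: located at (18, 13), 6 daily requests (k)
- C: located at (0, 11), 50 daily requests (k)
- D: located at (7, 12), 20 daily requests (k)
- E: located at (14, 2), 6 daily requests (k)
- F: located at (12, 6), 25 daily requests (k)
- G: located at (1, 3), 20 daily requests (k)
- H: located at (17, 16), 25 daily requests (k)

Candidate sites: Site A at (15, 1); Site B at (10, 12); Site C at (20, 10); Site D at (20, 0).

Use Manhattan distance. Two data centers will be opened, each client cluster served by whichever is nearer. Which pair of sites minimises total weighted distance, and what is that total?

Evaluate every pair (each demand assigned to the nearer of the two):
  {Site B, Site C}: total = 1859
  {Site A, Site B}: total = 2101
  {Site B, Site D}: total = 2177
  {Site A, Site C}: total = 2487
  {Site C, Site D}: total = 2743
  {Site A, Site D}: total = 3377
Best pair: {Site B, Site C} with total 1859.

{Site B, Site C}, total 1859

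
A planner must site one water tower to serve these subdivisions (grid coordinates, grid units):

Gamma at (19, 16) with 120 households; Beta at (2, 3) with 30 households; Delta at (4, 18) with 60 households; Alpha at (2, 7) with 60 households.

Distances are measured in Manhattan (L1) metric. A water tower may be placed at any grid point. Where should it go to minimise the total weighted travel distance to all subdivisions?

Manhattan distance separates: Σwᵢ(|x−xᵢ|+|y−yᵢ|) = Σwᵢ|x−xᵢ| + Σwᵢ|y−yᵢ|, so x and y are optimised independently as 1-D weighted medians.
Total weight W = 270; half = 135.
x-coordinate, sorted with cumulative weight:
  x=2 (Beta, w=30) cum 30
  x=2 (Alpha, w=60) cum 90
  x=4 (Delta, w=60) cum 150  ← median
  x=19 (Gamma, w=120) cum 270
⇒ x* = 4
y-coordinate, sorted with cumulative weight:
  y=3 (Beta, w=30) cum 30
  y=7 (Alpha, w=60) cum 90
  y=16 (Gamma, w=120) cum 210  ← median
  y=18 (Delta, w=60) cum 270
⇒ y* = 16

(4, 16)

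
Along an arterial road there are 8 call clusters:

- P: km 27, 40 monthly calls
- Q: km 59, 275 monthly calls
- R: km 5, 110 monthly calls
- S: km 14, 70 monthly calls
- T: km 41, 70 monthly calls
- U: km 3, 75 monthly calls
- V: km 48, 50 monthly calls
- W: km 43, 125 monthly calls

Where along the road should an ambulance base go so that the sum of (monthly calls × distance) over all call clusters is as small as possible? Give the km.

x = 43

For a sum of weighted absolute distances on a line, the optimum is the weighted median (not the mean). Total weight W = 815; half-weight = 407.5.
Sort by position and accumulate weight:
  km 3 (U, w=75) → cum 75
  km 5 (R, w=110) → cum 185
  km 14 (S, w=70) → cum 255
  km 27 (P, w=40) → cum 295
  km 41 (T, w=70) → cum 365
  km 43 (W, w=125) → cum 490  ≥ 407.5 → median here
  km 48 (V, w=50) → cum 540
  km 59 (Q, w=275) → cum 815
Optimal location: km 43.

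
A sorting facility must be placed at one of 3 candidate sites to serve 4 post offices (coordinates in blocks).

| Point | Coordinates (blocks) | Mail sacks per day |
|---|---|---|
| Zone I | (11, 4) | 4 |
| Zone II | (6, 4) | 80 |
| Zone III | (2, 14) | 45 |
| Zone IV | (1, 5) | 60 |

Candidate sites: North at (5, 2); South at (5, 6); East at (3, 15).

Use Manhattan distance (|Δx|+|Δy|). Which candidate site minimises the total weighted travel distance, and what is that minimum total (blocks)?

South, total 1067 blocks

Total weighted distance at each candidate:
  North (5, 2): total = 1367
  South (5, 6): total = 1067
  East (3, 15): total = 2006
Minimum is at South with total 1067 blocks.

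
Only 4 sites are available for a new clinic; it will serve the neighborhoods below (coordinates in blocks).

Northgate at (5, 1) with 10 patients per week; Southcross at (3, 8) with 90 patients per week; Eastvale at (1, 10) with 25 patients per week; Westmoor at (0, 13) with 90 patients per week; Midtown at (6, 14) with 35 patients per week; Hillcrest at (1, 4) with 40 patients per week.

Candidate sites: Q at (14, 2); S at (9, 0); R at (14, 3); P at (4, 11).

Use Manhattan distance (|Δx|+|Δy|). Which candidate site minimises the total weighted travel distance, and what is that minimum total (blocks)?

Total weighted distance at each candidate:
  Q (14, 2): total = 5705
  S (9, 0): total = 4815
  R (14, 3): total = 5435
  P (4, 11): total = 1685
Minimum is at P with total 1685 blocks.

P, total 1685 blocks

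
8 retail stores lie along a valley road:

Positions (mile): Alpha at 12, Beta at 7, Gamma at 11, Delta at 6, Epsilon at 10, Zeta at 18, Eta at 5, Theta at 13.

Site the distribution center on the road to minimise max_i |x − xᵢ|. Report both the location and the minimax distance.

The 1-center on a line is the midpoint of the two extreme points: leftmost at 5, rightmost at 18.
Optimal location = (5 + 18)/2 = 11.5; maximum distance = (18 − 5)/2 = 6.5.

location 11.5, max distance 6.5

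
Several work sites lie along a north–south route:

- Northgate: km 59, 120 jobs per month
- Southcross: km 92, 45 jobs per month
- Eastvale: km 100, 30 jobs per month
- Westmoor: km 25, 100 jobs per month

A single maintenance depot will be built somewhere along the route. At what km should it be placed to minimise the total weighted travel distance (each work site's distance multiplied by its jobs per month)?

x = 59

For a sum of weighted absolute distances on a line, the optimum is the weighted median (not the mean). Total weight W = 295; half-weight = 147.5.
Sort by position and accumulate weight:
  km 25 (Westmoor, w=100) → cum 100
  km 59 (Northgate, w=120) → cum 220  ≥ 147.5 → median here
  km 92 (Southcross, w=45) → cum 265
  km 100 (Eastvale, w=30) → cum 295
Optimal location: km 59.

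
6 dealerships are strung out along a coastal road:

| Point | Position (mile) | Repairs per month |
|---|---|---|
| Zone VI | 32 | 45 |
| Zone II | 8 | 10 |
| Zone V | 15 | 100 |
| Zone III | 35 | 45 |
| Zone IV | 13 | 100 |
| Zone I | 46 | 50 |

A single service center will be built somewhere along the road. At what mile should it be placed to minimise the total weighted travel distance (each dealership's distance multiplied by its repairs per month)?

x = 15

For a sum of weighted absolute distances on a line, the optimum is the weighted median (not the mean). Total weight W = 350; half-weight = 175.
Sort by position and accumulate weight:
  mile 8 (Zone II, w=10) → cum 10
  mile 13 (Zone IV, w=100) → cum 110
  mile 15 (Zone V, w=100) → cum 210  ≥ 175 → median here
  mile 32 (Zone VI, w=45) → cum 255
  mile 35 (Zone III, w=45) → cum 300
  mile 46 (Zone I, w=50) → cum 350
Optimal location: mile 15.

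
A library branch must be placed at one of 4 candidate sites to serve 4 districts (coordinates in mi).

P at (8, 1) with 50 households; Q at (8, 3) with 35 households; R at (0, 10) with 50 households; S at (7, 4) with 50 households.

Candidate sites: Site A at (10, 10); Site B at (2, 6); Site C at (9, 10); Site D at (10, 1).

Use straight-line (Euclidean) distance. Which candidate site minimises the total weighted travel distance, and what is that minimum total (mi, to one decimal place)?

Site D, total 1083.8 mi

Total weighted distance at each candidate:
  Site A (10, 10): total = 1551.2
  Site B (2, 6): total = 1118.2
  Site C (9, 10): total = 1466.5
  Site D (10, 1): total = 1083.8
Minimum is at Site D with total 1083.8 mi.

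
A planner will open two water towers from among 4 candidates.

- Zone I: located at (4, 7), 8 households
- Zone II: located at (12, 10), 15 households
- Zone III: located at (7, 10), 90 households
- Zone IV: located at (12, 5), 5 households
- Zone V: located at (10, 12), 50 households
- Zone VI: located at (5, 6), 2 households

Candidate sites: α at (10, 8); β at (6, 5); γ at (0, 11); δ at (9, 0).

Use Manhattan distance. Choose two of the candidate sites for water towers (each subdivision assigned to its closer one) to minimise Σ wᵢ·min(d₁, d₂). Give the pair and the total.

{α, β}, total 771

Evaluate every pair (each demand assigned to the nearer of the two):
  {α, β}: total = 771
  {α, γ}: total = 805
  {α, δ}: total = 805
  {β, γ}: total = 1321
  {β, δ}: total = 1321
  {γ, δ}: total = 1589
Best pair: {α, β} with total 771.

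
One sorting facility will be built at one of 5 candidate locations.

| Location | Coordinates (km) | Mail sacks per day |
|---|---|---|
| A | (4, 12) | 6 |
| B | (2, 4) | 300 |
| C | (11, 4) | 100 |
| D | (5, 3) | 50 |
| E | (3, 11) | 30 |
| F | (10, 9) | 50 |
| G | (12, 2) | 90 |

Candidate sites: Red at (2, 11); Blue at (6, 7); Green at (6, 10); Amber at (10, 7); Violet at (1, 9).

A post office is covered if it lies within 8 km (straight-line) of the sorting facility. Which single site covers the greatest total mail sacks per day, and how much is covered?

Coverage radius r = 8 km; a point is covered iff (Δx)²+(Δy)² ≤ 8² = 64.
  Red (2, 11): covers {A, B, E} → 336
  Blue (6, 7): covers {A, B, C, D, E, F, G} → 626
  Green (6, 10): covers {A, B, C, D, E, F} → 536
  Amber (10, 7): covers {A, C, D, F, G} → 296
  Violet (1, 9): covers {A, B, D, E} → 386
Maximum coverage at Blue: 626 mail sacks per day.

Blue, covering 626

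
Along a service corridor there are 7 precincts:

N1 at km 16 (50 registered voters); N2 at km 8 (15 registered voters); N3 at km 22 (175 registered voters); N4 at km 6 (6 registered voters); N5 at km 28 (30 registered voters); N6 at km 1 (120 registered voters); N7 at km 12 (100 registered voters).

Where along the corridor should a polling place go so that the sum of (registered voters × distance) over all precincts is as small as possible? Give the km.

x = 16

For a sum of weighted absolute distances on a line, the optimum is the weighted median (not the mean). Total weight W = 496; half-weight = 248.
Sort by position and accumulate weight:
  km 1 (N6, w=120) → cum 120
  km 6 (N4, w=6) → cum 126
  km 8 (N2, w=15) → cum 141
  km 12 (N7, w=100) → cum 241
  km 16 (N1, w=50) → cum 291  ≥ 248 → median here
  km 22 (N3, w=175) → cum 466
  km 28 (N5, w=30) → cum 496
Optimal location: km 16.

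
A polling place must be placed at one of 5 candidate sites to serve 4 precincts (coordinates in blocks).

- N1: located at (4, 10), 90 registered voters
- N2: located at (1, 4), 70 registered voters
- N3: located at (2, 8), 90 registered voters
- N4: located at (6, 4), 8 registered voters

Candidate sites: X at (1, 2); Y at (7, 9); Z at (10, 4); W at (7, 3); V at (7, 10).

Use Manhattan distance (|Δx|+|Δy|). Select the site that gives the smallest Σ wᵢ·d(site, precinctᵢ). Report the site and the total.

Y, total 1718 blocks

Total weighted distance at each candidate:
  X (1, 2): total = 1816
  Y (7, 9): total = 1718
  Z (10, 4): total = 2822
  W (7, 3): total = 2306
  V (7, 10): total = 1796
Minimum is at Y with total 1718 blocks.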